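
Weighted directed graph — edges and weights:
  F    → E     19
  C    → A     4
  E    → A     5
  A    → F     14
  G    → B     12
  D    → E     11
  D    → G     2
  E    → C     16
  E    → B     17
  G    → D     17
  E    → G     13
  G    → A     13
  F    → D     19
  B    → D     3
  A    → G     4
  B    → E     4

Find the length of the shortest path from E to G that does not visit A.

Candidate routes:
E → B → D → G: 17 + 3 + 2 = 22
E → G: 13
Shortest: 13.

13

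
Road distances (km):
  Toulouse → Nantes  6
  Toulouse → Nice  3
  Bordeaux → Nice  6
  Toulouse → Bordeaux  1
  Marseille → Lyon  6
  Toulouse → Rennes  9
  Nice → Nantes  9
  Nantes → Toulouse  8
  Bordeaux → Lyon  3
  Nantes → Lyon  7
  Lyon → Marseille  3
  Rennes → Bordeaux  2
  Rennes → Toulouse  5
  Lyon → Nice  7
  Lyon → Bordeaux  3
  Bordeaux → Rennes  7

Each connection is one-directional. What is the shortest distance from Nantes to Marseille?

Routes from Nantes to Marseille:
Nantes → Toulouse → Bordeaux → Lyon → Marseille: 8 + 1 + 3 + 3 = 15
Nantes → Lyon → Marseille: 7 + 3 = 10
Nantes → Toulouse → Rennes → Bordeaux → Lyon → Marseille: 8 + 9 + 2 + 3 + 3 = 25
Best route has total 10 km.

10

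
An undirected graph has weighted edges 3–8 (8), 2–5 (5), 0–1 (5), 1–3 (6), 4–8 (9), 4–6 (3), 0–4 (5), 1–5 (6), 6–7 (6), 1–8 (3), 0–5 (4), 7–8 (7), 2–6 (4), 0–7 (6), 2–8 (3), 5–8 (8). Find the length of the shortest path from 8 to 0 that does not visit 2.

8

Checking several routes:
8 -> 7 -> 0: 7 + 6 = 13
8 -> 5 -> 0: 8 + 4 = 12
8 -> 1 -> 0: 3 + 5 = 8
8 -> 1 -> 5 -> 0: 3 + 6 + 4 = 13
The minimum is 8.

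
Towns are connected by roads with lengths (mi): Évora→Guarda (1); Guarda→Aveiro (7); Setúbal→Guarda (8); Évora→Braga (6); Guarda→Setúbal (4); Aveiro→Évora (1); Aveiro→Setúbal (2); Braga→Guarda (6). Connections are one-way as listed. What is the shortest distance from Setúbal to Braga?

22

Candidate routes:
Setúbal→Guarda→Aveiro→Évora→Braga: 8 + 7 + 1 + 6 = 22
Shortest: 22 mi.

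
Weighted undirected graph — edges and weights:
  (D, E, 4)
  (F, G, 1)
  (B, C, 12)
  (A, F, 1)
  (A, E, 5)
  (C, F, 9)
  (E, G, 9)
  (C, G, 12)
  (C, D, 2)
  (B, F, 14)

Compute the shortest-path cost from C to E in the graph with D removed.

A few of the C→E routes:
C → G → E: 12 + 9 = 21
C → F → G → E: 9 + 1 + 9 = 19
C → G → F → A → E: 12 + 1 + 1 + 5 = 19
C → F → A → E: 9 + 1 + 5 = 15
The minimum is 15.

15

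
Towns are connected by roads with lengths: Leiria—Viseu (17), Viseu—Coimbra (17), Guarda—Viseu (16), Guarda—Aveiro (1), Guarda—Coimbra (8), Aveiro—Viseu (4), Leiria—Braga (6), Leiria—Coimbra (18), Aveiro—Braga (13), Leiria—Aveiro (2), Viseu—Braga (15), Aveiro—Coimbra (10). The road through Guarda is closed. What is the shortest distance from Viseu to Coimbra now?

14

A few of the Viseu→Coimbra routes:
Viseu → Aveiro → Coimbra: 4 + 10 = 14
Viseu → Aveiro → Leiria → Coimbra: 4 + 2 + 18 = 24
Viseu → Coimbra: 17
Viseu → Leiria → Aveiro → Coimbra: 17 + 2 + 10 = 29
Viseu → Braga → Leiria → Aveiro → Coimbra: 15 + 6 + 2 + 10 = 33
Viseu → Leiria → Coimbra: 17 + 18 = 35
The minimum is 14.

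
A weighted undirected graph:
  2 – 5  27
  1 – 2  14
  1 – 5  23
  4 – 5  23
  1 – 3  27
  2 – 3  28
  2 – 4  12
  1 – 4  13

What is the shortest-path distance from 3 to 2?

A few of the 3→2 routes:
3-1-5-4-2: 27 + 23 + 23 + 12 = 85
3-2: 28
3-1-2: 27 + 14 = 41
3-1-4-2: 27 + 13 + 12 = 52
3-1-5-2: 27 + 23 + 27 = 77
Best route has total 28.

28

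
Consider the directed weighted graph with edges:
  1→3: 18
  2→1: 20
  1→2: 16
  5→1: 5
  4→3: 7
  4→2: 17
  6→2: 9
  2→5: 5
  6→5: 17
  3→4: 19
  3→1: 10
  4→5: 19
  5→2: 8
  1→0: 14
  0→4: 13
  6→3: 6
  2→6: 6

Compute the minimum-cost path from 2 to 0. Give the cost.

24

A few of the 2→0 routes:
2 - 5 - 1 - 0: 5 + 5 + 14 = 24
2 - 6 - 3 - 1 - 0: 6 + 6 + 10 + 14 = 36
2 - 1 - 0: 20 + 14 = 34
2 - 6 - 5 - 1 - 0: 6 + 17 + 5 + 14 = 42
Shortest: 24.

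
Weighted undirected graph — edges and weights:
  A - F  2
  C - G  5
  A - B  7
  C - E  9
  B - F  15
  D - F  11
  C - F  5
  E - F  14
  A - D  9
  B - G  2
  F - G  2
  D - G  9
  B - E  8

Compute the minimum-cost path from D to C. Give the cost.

14

Checking several routes:
D → G → C: 9 + 5 = 14
D → A → F → C: 9 + 2 + 5 = 16
D → F → C: 11 + 5 = 16
D → G → F → C: 9 + 2 + 5 = 16
The minimum is 14.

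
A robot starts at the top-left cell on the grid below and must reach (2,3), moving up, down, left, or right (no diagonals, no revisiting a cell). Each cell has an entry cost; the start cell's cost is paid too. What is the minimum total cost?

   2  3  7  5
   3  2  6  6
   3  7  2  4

Best path: r0c0→r0c1→r1c1→r1c2→r2c2→r2c3
Cost: 2 + 3 + 2 + 6 + 2 + 4 = 19

19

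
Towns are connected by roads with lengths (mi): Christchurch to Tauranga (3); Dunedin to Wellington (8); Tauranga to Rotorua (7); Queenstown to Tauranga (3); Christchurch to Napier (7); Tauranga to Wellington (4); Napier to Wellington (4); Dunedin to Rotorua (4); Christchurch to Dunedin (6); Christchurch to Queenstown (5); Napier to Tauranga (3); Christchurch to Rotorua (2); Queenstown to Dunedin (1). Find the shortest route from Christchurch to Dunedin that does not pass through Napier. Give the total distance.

Checking several routes:
Christchurch - Queenstown - Dunedin: 5 + 1 = 6
Christchurch - Tauranga - Queenstown - Dunedin: 3 + 3 + 1 = 7
Christchurch - Rotorua - Dunedin: 2 + 4 = 6
Christchurch - Dunedin: 6
The minimum is 6 mi.

6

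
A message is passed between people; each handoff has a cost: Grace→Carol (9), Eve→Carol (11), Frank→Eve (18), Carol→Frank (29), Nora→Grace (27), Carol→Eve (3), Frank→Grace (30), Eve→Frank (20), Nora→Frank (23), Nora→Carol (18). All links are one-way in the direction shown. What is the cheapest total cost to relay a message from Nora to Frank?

Paths from Nora to Frank:
Nora → Grace → Carol → Frank: 27 + 9 + 29 = 65
Nora → Carol → Eve → Frank: 18 + 3 + 20 = 41
Nora → Grace → Carol → Eve → Frank: 27 + 9 + 3 + 20 = 59
Nora → Frank: 23
Nora → Carol → Frank: 18 + 29 = 47
The minimum is 23.

23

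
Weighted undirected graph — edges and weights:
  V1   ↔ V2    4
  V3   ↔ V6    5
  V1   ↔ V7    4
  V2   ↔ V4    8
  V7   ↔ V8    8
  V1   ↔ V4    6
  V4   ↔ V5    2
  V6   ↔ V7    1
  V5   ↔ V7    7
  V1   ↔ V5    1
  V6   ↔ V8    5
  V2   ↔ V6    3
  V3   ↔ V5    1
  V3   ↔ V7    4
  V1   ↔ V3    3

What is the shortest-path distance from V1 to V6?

Some routes from V1 to V6:
V1-V3-V7-V6: 3 + 4 + 1 = 8
V1-V5-V3-V7-V6: 1 + 1 + 4 + 1 = 7
V1-V3-V6: 3 + 5 = 8
V1-V2-V6: 4 + 3 = 7
V1-V7-V6: 4 + 1 = 5
V1-V5-V3-V6: 1 + 1 + 5 = 7
The minimum is 5.

5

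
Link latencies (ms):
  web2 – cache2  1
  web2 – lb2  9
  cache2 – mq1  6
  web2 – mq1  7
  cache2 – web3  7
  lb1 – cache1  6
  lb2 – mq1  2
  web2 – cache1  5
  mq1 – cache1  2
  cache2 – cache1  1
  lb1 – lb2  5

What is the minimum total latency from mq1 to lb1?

Some routes from mq1 to lb1:
mq1 -> web2 -> cache2 -> cache1 -> lb1: 7 + 1 + 1 + 6 = 15
mq1 -> cache1 -> lb1: 2 + 6 = 8
mq1 -> lb2 -> lb1: 2 + 5 = 7
mq1 -> cache2 -> cache1 -> lb1: 6 + 1 + 6 = 13
Best route has total 7 ms.

7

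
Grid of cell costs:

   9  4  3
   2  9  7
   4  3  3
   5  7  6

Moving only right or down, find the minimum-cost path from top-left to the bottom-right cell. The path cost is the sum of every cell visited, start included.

Best path: (0,0) (1,0) (2,0) (2,1) (2,2) (3,2)
Cost: 9 + 2 + 4 + 3 + 3 + 6 = 27
(Top row then right column would cost 32.)

27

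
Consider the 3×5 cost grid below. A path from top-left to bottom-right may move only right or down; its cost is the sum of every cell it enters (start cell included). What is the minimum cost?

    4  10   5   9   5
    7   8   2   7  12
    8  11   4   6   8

Cheapest: [0,0] -> [0,1] -> [0,2] -> [1,2] -> [2,2] -> [2,3] -> [2,4]
  4 + 10 + 5 + 2 + 4 + 6 + 8 = 39
(Top row then right column would cost 53.)

39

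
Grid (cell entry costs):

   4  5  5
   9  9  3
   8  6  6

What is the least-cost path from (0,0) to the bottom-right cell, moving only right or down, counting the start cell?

23

Take r0c0 r0c1 r0c2 r1c2 r2c2 for a total of 4 + 5 + 5 + 3 + 6 = 23.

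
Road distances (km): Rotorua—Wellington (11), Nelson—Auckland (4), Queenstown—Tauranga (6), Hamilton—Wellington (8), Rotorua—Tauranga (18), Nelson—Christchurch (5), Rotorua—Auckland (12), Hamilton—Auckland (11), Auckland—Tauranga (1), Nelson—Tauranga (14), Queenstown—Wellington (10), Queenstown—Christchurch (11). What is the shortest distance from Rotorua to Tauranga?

Checking several routes:
Rotorua-Wellington-Queenstown-Tauranga: 11 + 10 + 6 = 27
Rotorua-Auckland-Nelson-Tauranga: 12 + 4 + 14 = 30
Rotorua-Auckland-Tauranga: 12 + 1 = 13
Rotorua-Wellington-Hamilton-Auckland-Tauranga: 11 + 8 + 11 + 1 = 31
Rotorua-Tauranga: 18
Shortest: 13 km.

13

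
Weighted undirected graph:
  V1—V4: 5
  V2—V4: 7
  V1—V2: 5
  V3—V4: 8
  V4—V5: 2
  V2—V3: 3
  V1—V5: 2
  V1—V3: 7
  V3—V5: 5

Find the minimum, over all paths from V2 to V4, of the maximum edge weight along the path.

Some routes from V2 to V4:
V2 - V3 - V1 - V4: max(3, 7, 5) = 7
V2 - V3 - V5 - V1 - V4: max(3, 5, 2, 5) = 5
V2 - V3 - V5 - V4: max(3, 5, 2) = 5
V2 - V1 - V4: max(5, 5) = 5
V2 - V1 - V5 - V4: max(5, 2, 2) = 5
The minimum achievable maximum is 5.

5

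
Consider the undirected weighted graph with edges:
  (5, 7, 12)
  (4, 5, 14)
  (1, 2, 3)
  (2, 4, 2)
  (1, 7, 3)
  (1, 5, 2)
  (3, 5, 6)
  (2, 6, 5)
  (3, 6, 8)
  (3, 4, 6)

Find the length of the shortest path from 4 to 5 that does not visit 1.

12

Routes from 4 to 5 avoiding 1:
4→5: 14
4→3→5: 6 + 6 = 12
4→2→6→3→5: 2 + 5 + 8 + 6 = 21
Best route has total 12.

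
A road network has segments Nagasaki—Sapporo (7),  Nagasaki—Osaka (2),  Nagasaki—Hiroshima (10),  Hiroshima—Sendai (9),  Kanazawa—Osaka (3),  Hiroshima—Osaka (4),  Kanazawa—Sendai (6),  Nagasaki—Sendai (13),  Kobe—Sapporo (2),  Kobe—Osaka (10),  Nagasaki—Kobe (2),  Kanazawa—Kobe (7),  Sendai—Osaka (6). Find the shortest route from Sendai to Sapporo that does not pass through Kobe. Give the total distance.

15

Comparing a few candidate routes:
Sendai-Hiroshima-Nagasaki-Sapporo: 9 + 10 + 7 = 26
Sendai-Osaka-Hiroshima-Nagasaki-Sapporo: 6 + 4 + 10 + 7 = 27
Sendai-Nagasaki-Sapporo: 13 + 7 = 20
Sendai-Osaka-Nagasaki-Sapporo: 6 + 2 + 7 = 15
Sendai-Kanazawa-Osaka-Nagasaki-Sapporo: 6 + 3 + 2 + 7 = 18
Sendai-Hiroshima-Osaka-Nagasaki-Sapporo: 9 + 4 + 2 + 7 = 22
Best route has total 15 mi.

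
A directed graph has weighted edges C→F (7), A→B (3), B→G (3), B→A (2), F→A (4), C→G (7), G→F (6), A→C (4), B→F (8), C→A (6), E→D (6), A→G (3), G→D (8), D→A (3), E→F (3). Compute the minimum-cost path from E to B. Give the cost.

10

Paths from E to B:
E → F → A → B: 3 + 4 + 3 = 10
E → D → A → B: 6 + 3 + 3 = 12
The minimum is 10.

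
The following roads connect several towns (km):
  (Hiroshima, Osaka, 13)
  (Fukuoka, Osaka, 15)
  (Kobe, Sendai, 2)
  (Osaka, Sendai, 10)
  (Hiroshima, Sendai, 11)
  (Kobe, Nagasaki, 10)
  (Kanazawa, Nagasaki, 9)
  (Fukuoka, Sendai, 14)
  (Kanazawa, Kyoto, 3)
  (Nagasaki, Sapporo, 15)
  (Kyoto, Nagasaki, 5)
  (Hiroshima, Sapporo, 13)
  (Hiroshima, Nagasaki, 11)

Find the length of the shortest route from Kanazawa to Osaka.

30

Comparing a few candidate routes:
Kanazawa - Nagasaki - Hiroshima - Osaka: 9 + 11 + 13 = 33
Kanazawa - Kyoto - Nagasaki - Kobe - Sendai - Osaka: 3 + 5 + 10 + 2 + 10 = 30
Kanazawa - Kyoto - Nagasaki - Hiroshima - Osaka: 3 + 5 + 11 + 13 = 32
Kanazawa - Kyoto - Nagasaki - Hiroshima - Sendai - Osaka: 3 + 5 + 11 + 11 + 10 = 40
Kanazawa - Nagasaki - Kobe - Sendai - Osaka: 9 + 10 + 2 + 10 = 31
Kanazawa - Nagasaki - Hiroshima - Sendai - Osaka: 9 + 11 + 11 + 10 = 41
Best route has total 30 km.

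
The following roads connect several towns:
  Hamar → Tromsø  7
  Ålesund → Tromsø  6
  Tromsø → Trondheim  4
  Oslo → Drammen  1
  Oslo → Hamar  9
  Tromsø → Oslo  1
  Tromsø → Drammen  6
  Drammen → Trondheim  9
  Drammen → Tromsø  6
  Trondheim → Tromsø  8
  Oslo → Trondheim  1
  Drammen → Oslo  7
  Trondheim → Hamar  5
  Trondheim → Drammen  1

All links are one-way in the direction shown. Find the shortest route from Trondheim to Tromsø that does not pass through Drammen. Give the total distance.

8

Candidate routes:
Trondheim→Tromsø: 8
Trondheim→Hamar→Tromsø: 5 + 7 = 12
The minimum is 8.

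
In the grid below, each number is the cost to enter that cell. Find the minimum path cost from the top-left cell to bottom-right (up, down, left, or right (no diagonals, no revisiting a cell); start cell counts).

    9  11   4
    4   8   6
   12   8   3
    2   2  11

40

One optimal route is (0,0) → (1,0) → (2,0) → (3,0) → (3,1) → (3,2).
Its cost is 9 + 4 + 12 + 2 + 2 + 11 = 40.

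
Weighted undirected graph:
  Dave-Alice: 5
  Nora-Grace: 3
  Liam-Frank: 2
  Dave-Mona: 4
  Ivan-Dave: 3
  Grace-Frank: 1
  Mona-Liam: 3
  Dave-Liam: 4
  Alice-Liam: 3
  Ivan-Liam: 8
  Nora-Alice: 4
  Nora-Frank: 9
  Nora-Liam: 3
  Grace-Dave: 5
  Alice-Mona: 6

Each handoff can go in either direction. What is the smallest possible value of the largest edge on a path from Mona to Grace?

Some routes from Mona to Grace:
Mona→Dave→Liam→Alice→Nora→Grace: max(4, 4, 3, 4, 3) = 4
Mona→Liam→Alice→Nora→Grace: max(3, 3, 4, 3) = 4
Mona→Liam→Frank→Grace: max(3, 2, 1) = 3
Mona→Liam→Nora→Grace: max(3, 3, 3) = 3
Smallest bottleneck: 3.

3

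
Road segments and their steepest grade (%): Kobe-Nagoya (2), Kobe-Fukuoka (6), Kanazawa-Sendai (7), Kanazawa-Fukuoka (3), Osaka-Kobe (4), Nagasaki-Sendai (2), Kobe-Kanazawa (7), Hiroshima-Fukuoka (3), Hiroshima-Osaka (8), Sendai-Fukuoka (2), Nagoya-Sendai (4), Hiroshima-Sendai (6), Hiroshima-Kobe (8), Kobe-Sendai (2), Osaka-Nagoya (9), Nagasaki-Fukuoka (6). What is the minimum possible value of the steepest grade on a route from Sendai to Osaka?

4

Checking several routes:
Sendai - Fukuoka - Kobe - Osaka: max(2, 6, 4) = 6
Sendai - Nagasaki - Fukuoka - Kobe - Osaka: max(2, 6, 6, 4) = 6
Sendai - Hiroshima - Fukuoka - Kobe - Osaka: max(6, 3, 6, 4) = 6
Sendai - Nagoya - Kobe - Osaka: max(4, 2, 4) = 4
Sendai - Kobe - Osaka: max(2, 4) = 4
Best route has worst link 4%.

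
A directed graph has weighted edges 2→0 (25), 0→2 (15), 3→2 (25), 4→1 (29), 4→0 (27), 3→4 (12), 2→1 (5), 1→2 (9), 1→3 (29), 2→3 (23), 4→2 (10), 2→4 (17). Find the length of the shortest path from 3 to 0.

Comparing a few candidate routes:
3-2-0: 25 + 25 = 50
3-4-0: 12 + 27 = 39
3-4-2-0: 12 + 10 + 25 = 47
The minimum is 39.

39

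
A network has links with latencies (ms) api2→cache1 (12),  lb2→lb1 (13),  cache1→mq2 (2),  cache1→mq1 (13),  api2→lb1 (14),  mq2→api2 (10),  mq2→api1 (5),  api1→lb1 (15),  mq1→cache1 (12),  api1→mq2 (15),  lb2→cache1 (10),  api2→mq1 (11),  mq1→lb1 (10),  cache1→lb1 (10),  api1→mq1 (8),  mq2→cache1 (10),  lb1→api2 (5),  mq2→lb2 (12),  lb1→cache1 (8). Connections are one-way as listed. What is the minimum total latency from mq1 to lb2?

Candidate routes:
mq1 → lb1 → cache1 → mq2 → lb2: 10 + 8 + 2 + 12 = 32
mq1 → cache1 → mq2 → lb2: 12 + 2 + 12 = 26
mq1 → lb1 → api2 → cache1 → mq2 → lb2: 10 + 5 + 12 + 2 + 12 = 41
Best route has total 26 ms.

26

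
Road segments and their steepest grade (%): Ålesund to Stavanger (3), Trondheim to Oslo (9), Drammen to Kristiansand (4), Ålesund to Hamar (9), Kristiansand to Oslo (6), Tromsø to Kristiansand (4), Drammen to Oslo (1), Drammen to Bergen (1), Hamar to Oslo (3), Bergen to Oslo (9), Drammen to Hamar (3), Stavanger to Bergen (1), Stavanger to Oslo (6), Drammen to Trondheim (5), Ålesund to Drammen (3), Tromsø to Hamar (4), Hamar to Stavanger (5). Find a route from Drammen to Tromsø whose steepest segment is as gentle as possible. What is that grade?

4

Some routes from Drammen to Tromsø:
Drammen → Hamar → Tromsø: max(3, 4) = 4
Drammen → Oslo → Hamar → Tromsø: max(1, 3, 4) = 4
Drammen → Kristiansand → Tromsø: max(4, 4) = 4
Drammen → Bergen → Stavanger → Hamar → Tromsø: max(1, 1, 5, 4) = 5
The minimum achievable maximum is 4%.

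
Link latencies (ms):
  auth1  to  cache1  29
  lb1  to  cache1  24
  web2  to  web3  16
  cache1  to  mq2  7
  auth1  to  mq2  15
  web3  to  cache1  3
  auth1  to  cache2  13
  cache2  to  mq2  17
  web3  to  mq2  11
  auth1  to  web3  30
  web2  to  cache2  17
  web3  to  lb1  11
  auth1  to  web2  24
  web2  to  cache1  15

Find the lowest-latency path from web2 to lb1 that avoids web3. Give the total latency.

Checking several routes:
web2 → cache2 → auth1 → cache1 → lb1: 17 + 13 + 29 + 24 = 83
web2 → cache2 → mq2 → cache1 → lb1: 17 + 17 + 7 + 24 = 65
web2 → cache1 → lb1: 15 + 24 = 39
web2 → auth1 → cache1 → lb1: 24 + 29 + 24 = 77
web2 → auth1 → mq2 → cache1 → lb1: 24 + 15 + 7 + 24 = 70
web2 → cache2 → auth1 → mq2 → cache1 → lb1: 17 + 13 + 15 + 7 + 24 = 76
Shortest: 39 ms.

39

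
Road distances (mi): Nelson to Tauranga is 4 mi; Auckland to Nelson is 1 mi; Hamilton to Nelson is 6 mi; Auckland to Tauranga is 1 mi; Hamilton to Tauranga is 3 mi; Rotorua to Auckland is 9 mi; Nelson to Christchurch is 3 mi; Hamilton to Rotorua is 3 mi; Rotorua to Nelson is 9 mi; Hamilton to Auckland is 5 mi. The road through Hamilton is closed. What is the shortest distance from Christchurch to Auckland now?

Routes from Christchurch to Auckland avoiding Hamilton:
Christchurch → Nelson → Auckland: 3 + 1 = 4
Christchurch → Nelson → Tauranga → Auckland: 3 + 4 + 1 = 8
Christchurch → Nelson → Rotorua → Auckland: 3 + 9 + 9 = 21
Shortest: 4 mi.

4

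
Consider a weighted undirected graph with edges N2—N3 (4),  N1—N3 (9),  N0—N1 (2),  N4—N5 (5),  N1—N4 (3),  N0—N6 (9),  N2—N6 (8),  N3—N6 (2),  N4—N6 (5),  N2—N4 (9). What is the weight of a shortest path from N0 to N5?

Some routes from N0 to N5:
N0-N1-N3-N6-N4-N5: 2 + 9 + 2 + 5 + 5 = 23
N0-N6-N4-N5: 9 + 5 + 5 = 19
N0-N1-N4-N5: 2 + 3 + 5 = 10
Shortest: 10.

10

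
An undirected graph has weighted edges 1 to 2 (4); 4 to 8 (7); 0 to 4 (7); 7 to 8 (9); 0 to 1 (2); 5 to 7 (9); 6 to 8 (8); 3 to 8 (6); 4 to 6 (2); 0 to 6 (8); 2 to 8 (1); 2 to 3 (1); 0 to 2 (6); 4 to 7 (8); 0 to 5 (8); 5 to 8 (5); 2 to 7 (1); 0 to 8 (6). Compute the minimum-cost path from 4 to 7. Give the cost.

Some routes from 4 to 7:
4 -> 8 -> 2 -> 7: 7 + 1 + 1 = 9
4 -> 0 -> 2 -> 7: 7 + 6 + 1 = 14
4 -> 6 -> 8 -> 2 -> 7: 2 + 8 + 1 + 1 = 12
4 -> 7: 8
4 -> 0 -> 1 -> 2 -> 7: 7 + 2 + 4 + 1 = 14
4 -> 8 -> 3 -> 2 -> 7: 7 + 6 + 1 + 1 = 15
Best route has total 8.

8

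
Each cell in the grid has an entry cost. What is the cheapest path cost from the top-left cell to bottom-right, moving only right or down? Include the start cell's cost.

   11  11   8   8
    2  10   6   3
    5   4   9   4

One optimal route is [0,0]→[1,0]→[2,0]→[2,1]→[2,2]→[2,3].
Its cost is 11 + 2 + 5 + 4 + 9 + 4 = 35.
For comparison, the top-then-right route costs 45.

35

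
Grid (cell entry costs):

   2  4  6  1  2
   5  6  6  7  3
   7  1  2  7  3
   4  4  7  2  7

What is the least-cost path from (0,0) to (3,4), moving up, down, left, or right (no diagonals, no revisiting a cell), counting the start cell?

Best path: [0,0] [0,1] [0,2] [0,3] [0,4] [1,4] [2,4] [3,4]
Cost: 2 + 4 + 6 + 1 + 2 + 3 + 3 + 7 = 28

28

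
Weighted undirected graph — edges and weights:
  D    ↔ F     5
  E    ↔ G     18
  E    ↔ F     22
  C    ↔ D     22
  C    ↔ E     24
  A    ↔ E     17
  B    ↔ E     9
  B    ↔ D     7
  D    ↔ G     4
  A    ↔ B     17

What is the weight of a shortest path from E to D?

16

Paths from E to D:
E→C→D: 24 + 22 = 46
E→G→D: 18 + 4 = 22
E→B→D: 9 + 7 = 16
E→F→D: 22 + 5 = 27
E→A→B→D: 17 + 17 + 7 = 41
Best route has total 16.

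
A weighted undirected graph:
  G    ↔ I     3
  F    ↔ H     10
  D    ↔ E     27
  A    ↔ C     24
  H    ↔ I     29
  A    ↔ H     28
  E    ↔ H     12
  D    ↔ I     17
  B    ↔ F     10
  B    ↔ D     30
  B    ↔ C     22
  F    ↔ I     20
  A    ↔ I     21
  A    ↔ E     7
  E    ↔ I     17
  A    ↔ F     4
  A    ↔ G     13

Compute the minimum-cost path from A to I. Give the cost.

Checking several routes:
A -> I: 21
A -> G -> I: 13 + 3 = 16
A -> F -> I: 4 + 20 = 24
Best route has total 16.

16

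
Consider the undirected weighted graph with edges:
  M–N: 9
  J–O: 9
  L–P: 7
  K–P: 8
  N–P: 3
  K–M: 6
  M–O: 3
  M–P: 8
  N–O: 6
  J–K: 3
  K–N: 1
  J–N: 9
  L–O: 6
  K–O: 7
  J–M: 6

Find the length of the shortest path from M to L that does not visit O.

15

A few of the M→L routes:
M-N-P-L: 9 + 3 + 7 = 19
M-K-N-P-L: 6 + 1 + 3 + 7 = 17
M-K-P-L: 6 + 8 + 7 = 21
M-P-L: 8 + 7 = 15
M-J-K-N-P-L: 6 + 3 + 1 + 3 + 7 = 20
The minimum is 15.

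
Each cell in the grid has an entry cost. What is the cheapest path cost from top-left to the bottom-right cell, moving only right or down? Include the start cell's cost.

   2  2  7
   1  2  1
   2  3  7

13

One optimal route is r0c0 → r1c0 → r1c1 → r1c2 → r2c2.
Its cost is 2 + 1 + 2 + 1 + 7 = 13.
For comparison, the top-then-right route costs 19.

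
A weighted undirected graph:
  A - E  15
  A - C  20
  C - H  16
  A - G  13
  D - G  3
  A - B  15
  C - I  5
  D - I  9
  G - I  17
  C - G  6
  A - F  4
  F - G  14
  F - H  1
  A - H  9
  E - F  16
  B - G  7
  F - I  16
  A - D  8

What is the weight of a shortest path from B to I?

18

Comparing a few candidate routes:
B → G → C → I: 7 + 6 + 5 = 18
B → A → D → I: 15 + 8 + 9 = 32
B → G → I: 7 + 17 = 24
B → G → D → I: 7 + 3 + 9 = 19
Shortest: 18.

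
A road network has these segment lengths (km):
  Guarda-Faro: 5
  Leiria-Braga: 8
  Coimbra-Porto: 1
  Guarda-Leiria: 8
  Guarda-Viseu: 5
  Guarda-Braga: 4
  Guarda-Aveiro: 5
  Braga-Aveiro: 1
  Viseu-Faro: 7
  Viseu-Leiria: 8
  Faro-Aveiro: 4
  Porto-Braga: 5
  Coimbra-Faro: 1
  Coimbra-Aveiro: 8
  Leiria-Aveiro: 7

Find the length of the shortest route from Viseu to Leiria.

A few of the Viseu→Leiria routes:
Viseu → Guarda → Aveiro → Leiria: 5 + 5 + 7 = 17
Viseu → Leiria: 8
Viseu → Guarda → Leiria: 5 + 8 = 13
Best route has total 8 km.

8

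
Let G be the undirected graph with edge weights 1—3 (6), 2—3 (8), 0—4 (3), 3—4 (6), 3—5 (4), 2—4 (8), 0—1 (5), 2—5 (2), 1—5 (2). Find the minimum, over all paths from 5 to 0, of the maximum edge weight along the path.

Checking several routes:
5-3-4-0: max(4, 6, 3) = 6
5-1-0: max(2, 5) = 5
5-2-4-3-1-0: max(2, 8, 6, 6, 5) = 8
5-3-2-4-0: max(4, 8, 8, 3) = 8
5-3-1-0: max(4, 6, 5) = 6
5-1-3-4-0: max(2, 6, 6, 3) = 6
The minimum achievable maximum is 5.

5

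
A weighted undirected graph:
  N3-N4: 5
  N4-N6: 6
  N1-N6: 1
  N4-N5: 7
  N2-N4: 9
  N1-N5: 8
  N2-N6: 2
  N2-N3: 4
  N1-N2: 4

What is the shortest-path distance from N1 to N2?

3

Some routes from N1 to N2:
N1 -> N2: 4
N1 -> N6 -> N4 -> N2: 1 + 6 + 9 = 16
N1 -> N6 -> N2: 1 + 2 = 3
Best route has total 3.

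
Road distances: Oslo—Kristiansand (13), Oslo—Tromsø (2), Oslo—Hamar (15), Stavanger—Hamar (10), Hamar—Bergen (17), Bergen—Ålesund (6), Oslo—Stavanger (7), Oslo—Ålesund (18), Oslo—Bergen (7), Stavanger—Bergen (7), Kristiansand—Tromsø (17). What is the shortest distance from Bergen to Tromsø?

9

Checking several routes:
Bergen -> Hamar -> Oslo -> Tromsø: 17 + 15 + 2 = 34
Bergen -> Stavanger -> Oslo -> Tromsø: 7 + 7 + 2 = 16
Bergen -> Stavanger -> Hamar -> Oslo -> Tromsø: 7 + 10 + 15 + 2 = 34
Bergen -> Ålesund -> Oslo -> Tromsø: 6 + 18 + 2 = 26
Bergen -> Hamar -> Stavanger -> Oslo -> Tromsø: 17 + 10 + 7 + 2 = 36
Bergen -> Oslo -> Tromsø: 7 + 2 = 9
Best route has total 9.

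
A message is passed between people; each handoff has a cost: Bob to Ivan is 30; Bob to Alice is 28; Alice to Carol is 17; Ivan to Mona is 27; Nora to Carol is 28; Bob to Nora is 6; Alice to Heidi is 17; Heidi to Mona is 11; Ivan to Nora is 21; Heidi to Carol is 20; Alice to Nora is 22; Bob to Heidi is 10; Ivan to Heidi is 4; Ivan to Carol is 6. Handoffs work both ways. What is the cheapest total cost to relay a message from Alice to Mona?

28

Comparing a few candidate routes:
Alice-Heidi-Ivan-Mona: 17 + 4 + 27 = 48
Alice-Heidi-Mona: 17 + 11 = 28
Alice-Carol-Ivan-Heidi-Mona: 17 + 6 + 4 + 11 = 38
The minimum is 28.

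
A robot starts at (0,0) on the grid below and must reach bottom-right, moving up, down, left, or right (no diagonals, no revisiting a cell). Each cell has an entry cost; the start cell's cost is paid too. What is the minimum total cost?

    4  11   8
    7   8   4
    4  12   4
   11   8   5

Cheapest: r0c0→r1c0→r1c1→r1c2→r2c2→r3c2
  4 + 7 + 8 + 4 + 4 + 5 = 32

32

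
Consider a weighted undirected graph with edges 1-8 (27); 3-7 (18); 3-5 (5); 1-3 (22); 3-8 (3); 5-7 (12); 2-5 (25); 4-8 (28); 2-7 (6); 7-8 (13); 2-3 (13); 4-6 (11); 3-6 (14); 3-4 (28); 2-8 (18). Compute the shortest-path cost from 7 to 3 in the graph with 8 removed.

Routes from 7 to 3 avoiding 8:
7 → 3: 18
7 → 2 → 5 → 3: 6 + 25 + 5 = 36
7 → 2 → 3: 6 + 13 = 19
7 → 5 → 3: 12 + 5 = 17
7 → 5 → 2 → 3: 12 + 25 + 13 = 50
Best route has total 17.

17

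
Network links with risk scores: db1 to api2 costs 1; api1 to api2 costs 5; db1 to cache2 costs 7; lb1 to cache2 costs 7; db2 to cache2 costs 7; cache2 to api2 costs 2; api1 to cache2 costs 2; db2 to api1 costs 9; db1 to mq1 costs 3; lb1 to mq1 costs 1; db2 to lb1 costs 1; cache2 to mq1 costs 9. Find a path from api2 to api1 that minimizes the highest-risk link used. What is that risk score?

2

Comparing a few candidate routes:
api2→api1: max(5) = 5
api2→db1→mq1→lb1→cache2→api1: max(1, 3, 1, 7, 2) = 7
api2→db1→cache2→api1: max(1, 7, 2) = 7
api2→db1→mq1→lb1→db2→cache2→api1: max(1, 3, 1, 1, 7, 2) = 7
api2→cache2→api1: max(2, 2) = 2
Best route has worst link 2.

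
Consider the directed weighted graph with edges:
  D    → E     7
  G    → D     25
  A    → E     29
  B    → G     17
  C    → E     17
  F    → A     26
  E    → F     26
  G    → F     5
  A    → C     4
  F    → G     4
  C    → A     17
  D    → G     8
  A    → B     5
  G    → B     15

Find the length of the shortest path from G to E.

32

Paths from G to E:
G→D→E: 25 + 7 = 32
G→F→A→E: 5 + 26 + 29 = 60
G→F→A→C→E: 5 + 26 + 4 + 17 = 52
Best route has total 32.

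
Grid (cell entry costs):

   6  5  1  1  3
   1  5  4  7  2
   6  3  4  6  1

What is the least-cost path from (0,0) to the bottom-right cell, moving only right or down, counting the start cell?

Take (0,0) → (0,1) → (0,2) → (0,3) → (0,4) → (1,4) → (2,4) for a total of 6 + 5 + 1 + 1 + 3 + 2 + 1 = 19.

19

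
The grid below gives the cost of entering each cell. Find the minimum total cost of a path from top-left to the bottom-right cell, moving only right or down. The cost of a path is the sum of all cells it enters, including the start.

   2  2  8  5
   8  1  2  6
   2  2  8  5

Take [0,0] -> [0,1] -> [1,1] -> [1,2] -> [1,3] -> [2,3] for a total of 2 + 2 + 1 + 2 + 6 + 5 = 18.

18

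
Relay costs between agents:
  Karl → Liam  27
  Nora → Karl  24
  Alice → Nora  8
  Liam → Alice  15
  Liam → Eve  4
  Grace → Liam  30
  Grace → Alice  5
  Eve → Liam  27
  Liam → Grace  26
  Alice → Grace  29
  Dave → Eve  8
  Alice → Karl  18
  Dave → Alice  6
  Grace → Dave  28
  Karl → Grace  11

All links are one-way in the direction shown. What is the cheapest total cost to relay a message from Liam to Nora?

23

Paths from Liam to Nora:
Liam-Grace-Alice-Nora: 26 + 5 + 8 = 39
Liam-Grace-Dave-Alice-Nora: 26 + 28 + 6 + 8 = 68
Liam-Alice-Nora: 15 + 8 = 23
Shortest: 23.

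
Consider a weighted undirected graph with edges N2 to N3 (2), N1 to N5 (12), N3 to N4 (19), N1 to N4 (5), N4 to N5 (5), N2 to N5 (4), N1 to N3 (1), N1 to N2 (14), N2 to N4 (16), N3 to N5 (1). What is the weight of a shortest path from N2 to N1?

Some routes from N2 to N1:
N2 -> N5 -> N3 -> N1: 4 + 1 + 1 = 6
N2 -> N3 -> N5 -> N4 -> N1: 2 + 1 + 5 + 5 = 13
N2 -> N3 -> N1: 2 + 1 = 3
The minimum is 3.

3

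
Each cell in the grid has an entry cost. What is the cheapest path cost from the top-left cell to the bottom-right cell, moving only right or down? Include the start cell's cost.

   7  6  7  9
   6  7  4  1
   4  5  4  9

34

One optimal route is [0,0] [0,1] [0,2] [1,2] [1,3] [2,3].
Its cost is 7 + 6 + 7 + 4 + 1 + 9 = 34.
(Top row then right column would cost 39.)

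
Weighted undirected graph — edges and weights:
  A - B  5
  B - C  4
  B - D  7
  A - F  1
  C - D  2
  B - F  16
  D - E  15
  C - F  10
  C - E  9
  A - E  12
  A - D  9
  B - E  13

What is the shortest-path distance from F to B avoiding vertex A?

Checking several routes:
F-C-D-E-B: 10 + 2 + 15 + 13 = 40
F-C-E-B: 10 + 9 + 13 = 32
F-C-B: 10 + 4 = 14
F-C-D-B: 10 + 2 + 7 = 19
F-B: 16
Best route has total 14.

14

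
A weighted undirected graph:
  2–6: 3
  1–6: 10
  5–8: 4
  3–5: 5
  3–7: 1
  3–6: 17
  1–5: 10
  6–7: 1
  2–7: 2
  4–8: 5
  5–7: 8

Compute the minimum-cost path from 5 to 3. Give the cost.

A few of the 5→3 routes:
5-3: 5
5-1-6-7-3: 10 + 10 + 1 + 1 = 22
5-7-3: 8 + 1 = 9
The minimum is 5.

5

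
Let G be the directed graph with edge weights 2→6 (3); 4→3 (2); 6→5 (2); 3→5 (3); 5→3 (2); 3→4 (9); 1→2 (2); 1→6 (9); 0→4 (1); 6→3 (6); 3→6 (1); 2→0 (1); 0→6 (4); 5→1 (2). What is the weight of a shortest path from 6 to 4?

8

Some routes from 6 to 4:
6-3-4: 6 + 9 = 15
6-5-3-4: 2 + 2 + 9 = 13
6-5-1-2-0-4: 2 + 2 + 2 + 1 + 1 = 8
Best route has total 8.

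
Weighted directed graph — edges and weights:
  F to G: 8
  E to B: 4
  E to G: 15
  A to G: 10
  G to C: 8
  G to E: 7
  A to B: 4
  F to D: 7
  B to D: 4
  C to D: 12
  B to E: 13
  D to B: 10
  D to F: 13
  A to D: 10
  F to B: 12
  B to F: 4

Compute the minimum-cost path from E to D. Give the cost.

Comparing a few candidate routes:
E → B → F → D: 4 + 4 + 7 = 15
E → G → C → D: 15 + 8 + 12 = 35
E → B → D: 4 + 4 = 8
Shortest: 8.

8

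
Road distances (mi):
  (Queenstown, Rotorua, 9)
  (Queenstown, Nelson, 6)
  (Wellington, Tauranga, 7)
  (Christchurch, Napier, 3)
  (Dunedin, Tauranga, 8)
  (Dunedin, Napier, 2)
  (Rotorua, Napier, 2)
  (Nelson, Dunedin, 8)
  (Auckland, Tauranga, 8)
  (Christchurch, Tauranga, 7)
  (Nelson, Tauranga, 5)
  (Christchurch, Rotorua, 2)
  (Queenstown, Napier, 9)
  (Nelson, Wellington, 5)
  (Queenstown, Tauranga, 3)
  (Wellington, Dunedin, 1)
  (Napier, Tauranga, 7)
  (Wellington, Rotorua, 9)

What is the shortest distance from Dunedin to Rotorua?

4

Checking several routes:
Dunedin → Napier → Rotorua: 2 + 2 = 4
Dunedin → Napier → Christchurch → Rotorua: 2 + 3 + 2 = 7
Dunedin → Wellington → Rotorua: 1 + 9 = 10
Shortest: 4 mi.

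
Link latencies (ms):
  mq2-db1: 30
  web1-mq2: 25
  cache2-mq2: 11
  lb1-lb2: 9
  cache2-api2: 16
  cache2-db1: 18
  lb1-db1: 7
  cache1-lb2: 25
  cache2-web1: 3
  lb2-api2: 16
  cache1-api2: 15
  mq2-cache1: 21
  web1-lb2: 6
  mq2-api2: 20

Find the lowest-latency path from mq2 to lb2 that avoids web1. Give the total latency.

Checking several routes:
mq2 - api2 - lb2: 20 + 16 = 36
mq2 - cache2 - db1 - lb1 - lb2: 11 + 18 + 7 + 9 = 45
mq2 - cache2 - api2 - lb2: 11 + 16 + 16 = 43
mq2 - cache1 - api2 - lb2: 21 + 15 + 16 = 52
mq2 - db1 - lb1 - lb2: 30 + 7 + 9 = 46
mq2 - cache1 - lb2: 21 + 25 = 46
The minimum is 36 ms.

36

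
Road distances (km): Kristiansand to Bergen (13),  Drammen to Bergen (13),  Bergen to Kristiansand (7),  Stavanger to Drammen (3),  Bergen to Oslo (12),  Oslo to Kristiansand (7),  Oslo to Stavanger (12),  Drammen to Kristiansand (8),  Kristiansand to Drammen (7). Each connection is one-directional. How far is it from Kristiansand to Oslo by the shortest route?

Routes from Kristiansand to Oslo:
Kristiansand→Drammen→Bergen→Oslo: 7 + 13 + 12 = 32
Kristiansand→Bergen→Oslo: 13 + 12 = 25
Shortest: 25 km.

25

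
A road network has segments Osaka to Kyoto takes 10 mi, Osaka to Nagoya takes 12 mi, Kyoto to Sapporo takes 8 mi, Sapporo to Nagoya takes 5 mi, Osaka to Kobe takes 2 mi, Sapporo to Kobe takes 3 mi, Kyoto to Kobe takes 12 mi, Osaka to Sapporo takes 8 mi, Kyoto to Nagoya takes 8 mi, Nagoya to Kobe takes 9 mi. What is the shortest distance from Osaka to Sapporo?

Some routes from Osaka to Sapporo:
Osaka→Kobe→Nagoya→Sapporo: 2 + 9 + 5 = 16
Osaka→Kobe→Sapporo: 2 + 3 = 5
Osaka→Sapporo: 8
The minimum is 5 mi.

5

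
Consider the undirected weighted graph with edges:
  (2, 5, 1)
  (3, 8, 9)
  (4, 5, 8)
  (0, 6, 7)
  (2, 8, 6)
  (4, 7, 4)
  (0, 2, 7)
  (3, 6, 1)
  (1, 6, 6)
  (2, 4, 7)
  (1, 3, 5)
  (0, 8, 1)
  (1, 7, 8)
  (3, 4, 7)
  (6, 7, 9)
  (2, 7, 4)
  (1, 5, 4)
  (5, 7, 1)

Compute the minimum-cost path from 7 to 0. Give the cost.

9

A few of the 7→0 routes:
7 - 5 - 2 - 0: 1 + 1 + 7 = 9
7 - 2 - 0: 4 + 7 = 11
7 - 6 - 0: 9 + 7 = 16
7 - 5 - 1 - 3 - 6 - 0: 1 + 4 + 5 + 1 + 7 = 18
7 - 5 - 2 - 8 - 0: 1 + 1 + 6 + 1 = 9
7 - 2 - 8 - 0: 4 + 6 + 1 = 11
Best route has total 9.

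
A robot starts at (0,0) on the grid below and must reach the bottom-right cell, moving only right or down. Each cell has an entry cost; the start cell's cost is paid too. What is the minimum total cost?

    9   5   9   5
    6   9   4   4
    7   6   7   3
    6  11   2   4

38

Path (0,0) → (0,1) → (0,2) → (1,2) → (1,3) → (2,3) → (3,3): 9 + 5 + 9 + 4 + 4 + 3 + 4 = 38.
For comparison, the top-then-right route costs 39.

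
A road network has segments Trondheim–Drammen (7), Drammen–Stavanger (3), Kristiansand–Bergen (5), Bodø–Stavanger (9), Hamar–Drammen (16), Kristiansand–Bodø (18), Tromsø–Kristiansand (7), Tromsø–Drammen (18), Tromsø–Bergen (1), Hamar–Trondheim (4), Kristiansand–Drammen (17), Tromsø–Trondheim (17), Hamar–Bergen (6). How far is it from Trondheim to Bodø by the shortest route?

Checking several routes:
Trondheim-Drammen-Stavanger-Bodø: 7 + 3 + 9 = 19
Trondheim-Hamar-Bergen-Tromsø-Drammen-Stavanger-Bodø: 4 + 6 + 1 + 18 + 3 + 9 = 41
Trondheim-Tromsø-Bergen-Kristiansand-Bodø: 17 + 1 + 5 + 18 = 41
Trondheim-Hamar-Bergen-Kristiansand-Bodø: 4 + 6 + 5 + 18 = 33
Trondheim-Hamar-Drammen-Stavanger-Bodø: 4 + 16 + 3 + 9 = 32
Trondheim-Hamar-Bergen-Tromsø-Kristiansand-Bodø: 4 + 6 + 1 + 7 + 18 = 36
Shortest: 19 mi.

19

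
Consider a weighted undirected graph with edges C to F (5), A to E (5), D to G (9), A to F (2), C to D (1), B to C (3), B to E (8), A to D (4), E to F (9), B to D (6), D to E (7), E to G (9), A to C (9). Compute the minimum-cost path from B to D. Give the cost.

Some routes from B to D:
B-C-A-D: 3 + 9 + 4 = 16
B-C-D: 3 + 1 = 4
B-E-D: 8 + 7 = 15
B-C-F-A-D: 3 + 5 + 2 + 4 = 14
B-D: 6
Shortest: 4.

4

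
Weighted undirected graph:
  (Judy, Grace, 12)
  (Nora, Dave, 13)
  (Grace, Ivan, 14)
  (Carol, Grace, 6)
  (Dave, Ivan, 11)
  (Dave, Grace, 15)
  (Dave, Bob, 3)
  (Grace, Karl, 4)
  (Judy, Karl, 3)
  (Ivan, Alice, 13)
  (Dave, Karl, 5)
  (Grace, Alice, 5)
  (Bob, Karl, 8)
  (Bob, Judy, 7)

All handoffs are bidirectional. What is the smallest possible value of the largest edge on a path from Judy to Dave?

Checking several routes:
Judy - Karl - Dave: max(3, 5) = 5
Judy - Bob - Karl - Dave: max(7, 8, 5) = 8
Judy - Karl - Bob - Dave: max(3, 8, 3) = 8
Judy - Bob - Dave: max(7, 3) = 7
Smallest bottleneck: 5.

5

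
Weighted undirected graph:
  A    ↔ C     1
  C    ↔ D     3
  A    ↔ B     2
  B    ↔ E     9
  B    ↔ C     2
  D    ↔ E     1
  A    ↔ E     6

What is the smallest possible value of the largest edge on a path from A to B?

2

Some routes from A to B:
A → B: max(2) = 2
A → C → B: max(1, 2) = 2
A → E → D → C → B: max(6, 1, 3, 2) = 6
Smallest bottleneck: 2.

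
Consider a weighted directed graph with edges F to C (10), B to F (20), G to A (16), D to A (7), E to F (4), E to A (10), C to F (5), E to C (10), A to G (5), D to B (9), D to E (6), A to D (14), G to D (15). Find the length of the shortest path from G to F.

A few of the G→F routes:
G - A - D - E - C - F: 16 + 14 + 6 + 10 + 5 = 51
G - A - D - E - F: 16 + 14 + 6 + 4 = 40
G - D - B - F: 15 + 9 + 20 = 44
G - D - E - F: 15 + 6 + 4 = 25
G - D - E - C - F: 15 + 6 + 10 + 5 = 36
Shortest: 25.

25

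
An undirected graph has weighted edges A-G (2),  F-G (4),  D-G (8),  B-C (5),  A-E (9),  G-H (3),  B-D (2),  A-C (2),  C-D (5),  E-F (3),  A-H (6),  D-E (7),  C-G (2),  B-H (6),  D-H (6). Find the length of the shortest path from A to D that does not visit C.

10

Comparing a few candidate routes:
A → G → H → D: 2 + 3 + 6 = 11
A → G → D: 2 + 8 = 10
A → H → D: 6 + 6 = 12
A → G → H → B → D: 2 + 3 + 6 + 2 = 13
A → H → B → D: 6 + 6 + 2 = 14
Best route has total 10.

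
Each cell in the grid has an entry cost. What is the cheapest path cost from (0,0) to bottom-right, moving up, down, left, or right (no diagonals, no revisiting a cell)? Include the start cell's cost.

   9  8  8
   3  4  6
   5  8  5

27

Take [0,0] [1,0] [1,1] [1,2] [2,2] for a total of 9 + 3 + 4 + 6 + 5 = 27.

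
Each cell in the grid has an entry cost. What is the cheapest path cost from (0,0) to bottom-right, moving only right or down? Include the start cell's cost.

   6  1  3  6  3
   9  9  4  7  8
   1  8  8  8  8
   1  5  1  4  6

Path (0,0) → (0,1) → (0,2) → (1,2) → (2,2) → (3,2) → (3,3) → (3,4): 6 + 1 + 3 + 4 + 8 + 1 + 4 + 6 = 33.
For comparison, the top-then-right route costs 41.

33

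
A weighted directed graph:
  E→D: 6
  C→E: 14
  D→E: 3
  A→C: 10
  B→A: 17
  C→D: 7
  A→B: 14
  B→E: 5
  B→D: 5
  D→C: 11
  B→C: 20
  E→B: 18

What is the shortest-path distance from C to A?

Routes from C to A:
C -> E -> B -> A: 14 + 18 + 17 = 49
C -> D -> E -> B -> A: 7 + 3 + 18 + 17 = 45
Shortest: 45.

45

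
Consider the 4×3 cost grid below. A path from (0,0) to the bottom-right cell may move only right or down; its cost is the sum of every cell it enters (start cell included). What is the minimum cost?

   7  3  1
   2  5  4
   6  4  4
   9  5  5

24

Cheapest: [0,0] -> [0,1] -> [0,2] -> [1,2] -> [2,2] -> [3,2]
  7 + 3 + 1 + 4 + 4 + 5 = 24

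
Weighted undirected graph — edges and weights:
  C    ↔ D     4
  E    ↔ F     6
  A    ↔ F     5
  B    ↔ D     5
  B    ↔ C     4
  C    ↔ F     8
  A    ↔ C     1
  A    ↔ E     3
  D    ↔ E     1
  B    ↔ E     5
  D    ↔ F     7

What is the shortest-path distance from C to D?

A few of the C→D routes:
C→D: 4
C→A→E→D: 1 + 3 + 1 = 5
C→B→D: 4 + 5 = 9
Shortest: 4.

4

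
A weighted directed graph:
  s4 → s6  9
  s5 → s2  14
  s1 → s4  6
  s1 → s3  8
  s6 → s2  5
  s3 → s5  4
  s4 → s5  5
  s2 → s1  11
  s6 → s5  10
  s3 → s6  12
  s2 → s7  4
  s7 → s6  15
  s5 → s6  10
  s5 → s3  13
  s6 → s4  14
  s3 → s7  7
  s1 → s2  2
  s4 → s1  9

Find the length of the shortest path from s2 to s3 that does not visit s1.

42

Candidate routes:
s2-s7-s6-s4-s5-s3: 4 + 15 + 14 + 5 + 13 = 51
s2-s7-s6-s5-s3: 4 + 15 + 10 + 13 = 42
The minimum is 42.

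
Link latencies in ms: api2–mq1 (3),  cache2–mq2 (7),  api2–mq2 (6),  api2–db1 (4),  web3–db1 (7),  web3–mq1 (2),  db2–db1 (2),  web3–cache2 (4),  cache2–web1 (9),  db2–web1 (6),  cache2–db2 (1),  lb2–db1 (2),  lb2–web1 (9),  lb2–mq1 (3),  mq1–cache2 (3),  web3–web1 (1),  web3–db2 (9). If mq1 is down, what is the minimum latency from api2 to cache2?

Checking several routes:
api2 - db1 - web3 - cache2: 4 + 7 + 4 = 15
api2 - db1 - db2 - web3 - cache2: 4 + 2 + 9 + 4 = 19
api2 - mq2 - cache2: 6 + 7 = 13
api2 - db1 - db2 - cache2: 4 + 2 + 1 = 7
api2 - db1 - web3 - web1 - db2 - cache2: 4 + 7 + 1 + 6 + 1 = 19
api2 - db1 - db2 - web1 - web3 - cache2: 4 + 2 + 6 + 1 + 4 = 17
The minimum is 7 ms.

7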